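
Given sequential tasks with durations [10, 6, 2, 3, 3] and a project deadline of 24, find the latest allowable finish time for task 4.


LF(activity 4) = deadline - sum of successor durations
Successors: activities 5 through 5 with durations [3]
Sum of successor durations = 3
LF = 24 - 3 = 21

21


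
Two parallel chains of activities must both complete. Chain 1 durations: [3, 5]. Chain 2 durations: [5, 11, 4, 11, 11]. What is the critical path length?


Path A total = 3 + 5 = 8
Path B total = 5 + 11 + 4 + 11 + 11 = 42
Critical path = longest path = max(8, 42) = 42

42


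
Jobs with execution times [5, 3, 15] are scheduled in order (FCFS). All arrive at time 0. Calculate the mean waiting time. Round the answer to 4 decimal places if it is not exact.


FCFS order (as given): [5, 3, 15]
Waiting times:
  Job 1: wait = 0
  Job 2: wait = 5
  Job 3: wait = 8
Sum of waiting times = 13
Average waiting time = 13/3 = 4.3333

4.3333


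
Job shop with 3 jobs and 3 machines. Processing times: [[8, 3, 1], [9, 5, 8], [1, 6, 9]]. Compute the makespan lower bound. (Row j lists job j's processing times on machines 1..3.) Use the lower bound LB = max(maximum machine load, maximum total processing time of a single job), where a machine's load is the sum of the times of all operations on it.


Machine loads:
  Machine 1: 8 + 9 + 1 = 18
  Machine 2: 3 + 5 + 6 = 14
  Machine 3: 1 + 8 + 9 = 18
Max machine load = 18
Job totals:
  Job 1: 12
  Job 2: 22
  Job 3: 16
Max job total = 22
Lower bound = max(18, 22) = 22

22


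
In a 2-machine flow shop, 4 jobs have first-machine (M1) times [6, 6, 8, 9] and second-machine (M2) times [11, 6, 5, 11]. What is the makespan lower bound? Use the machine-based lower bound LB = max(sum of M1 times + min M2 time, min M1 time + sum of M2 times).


LB1 = sum(M1 times) + min(M2 times) = 29 + 5 = 34
LB2 = min(M1 times) + sum(M2 times) = 6 + 33 = 39
Lower bound = max(LB1, LB2) = max(34, 39) = 39

39


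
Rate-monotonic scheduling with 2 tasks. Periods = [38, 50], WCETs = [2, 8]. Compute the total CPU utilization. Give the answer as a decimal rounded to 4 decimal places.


Compute individual utilizations (exact fractions):
  Task 1: C/T = 2/38 = 1/19 (approx. 0.0526)
  Task 2: C/T = 8/50 = 4/25 (approx. 0.16)
Total utilization U = 1/19 + 4/25 = 101/475
Rounded to 4 decimal places: U = 0.2126
RM (Liu & Layland) bound for 2 tasks = 0.828427; compare with U = 101/475 (approx. 0.212632)
U <= bound, so schedulable by RM sufficient condition.

0.2126


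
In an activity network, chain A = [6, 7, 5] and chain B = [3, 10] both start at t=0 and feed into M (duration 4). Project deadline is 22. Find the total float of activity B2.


Forward pass: ES(B2) = sum of predecessors on chain B = 3
EF = ES + duration = 3 + 10 = 13
Backward pass: LF(M) = deadline = 22; LS(M) = 22 - 4 = 18
LF(B2) = LS(M) - sum(successors on chain B) = 18 - 0 = 18
LS = LF - duration = 18 - 10 = 8
Total float = LS - ES = 8 - 3 = 5

5


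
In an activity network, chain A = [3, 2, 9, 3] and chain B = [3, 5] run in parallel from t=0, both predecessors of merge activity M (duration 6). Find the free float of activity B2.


ES(B2) = sum of predecessors on chain B = 3
EF(B2) = ES + duration = 3 + 5 = 8
Successor of B2 is M. ES(M) = max(sum(A), sum(B)) = max(17, 8) = 17
Free float = ES(successor) - EF(current) = 17 - 8 = 9

9


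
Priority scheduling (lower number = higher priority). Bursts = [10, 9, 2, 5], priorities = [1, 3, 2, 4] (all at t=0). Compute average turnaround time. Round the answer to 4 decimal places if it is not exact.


Sort by priority (ascending = highest first):
Order: [(1, 10), (2, 2), (3, 9), (4, 5)]
Completion times:
  Priority 1, burst=10, C=10
  Priority 2, burst=2, C=12
  Priority 3, burst=9, C=21
  Priority 4, burst=5, C=26
Average turnaround = 69/4 = 17.25

17.25


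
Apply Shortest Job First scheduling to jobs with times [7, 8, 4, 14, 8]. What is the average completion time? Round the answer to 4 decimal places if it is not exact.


SJF order (ascending): [4, 7, 8, 8, 14]
Completion times:
  Job 1: burst=4, C=4
  Job 2: burst=7, C=11
  Job 3: burst=8, C=19
  Job 4: burst=8, C=27
  Job 5: burst=14, C=41
Average completion = 102/5 = 20.4

20.4


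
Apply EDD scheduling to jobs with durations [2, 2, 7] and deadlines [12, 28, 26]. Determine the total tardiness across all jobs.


Sort by due date (EDD order): [(2, 12), (7, 26), (2, 28)]
Compute completion times and tardiness:
  Job 1: p=2, d=12, C=2, tardiness=max(0,2-12)=0
  Job 2: p=7, d=26, C=9, tardiness=max(0,9-26)=0
  Job 3: p=2, d=28, C=11, tardiness=max(0,11-28)=0
Total tardiness = 0

0


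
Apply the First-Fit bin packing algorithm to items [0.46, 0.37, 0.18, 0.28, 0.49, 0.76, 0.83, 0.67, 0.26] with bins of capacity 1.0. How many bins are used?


Place items sequentially using First-Fit:
  Item 0.46 -> new Bin 1
  Item 0.37 -> Bin 1 (now 0.83)
  Item 0.18 -> new Bin 2
  Item 0.28 -> Bin 2 (now 0.46)
  Item 0.49 -> Bin 2 (now 0.95)
  Item 0.76 -> new Bin 3
  Item 0.83 -> new Bin 4
  Item 0.67 -> new Bin 5
  Item 0.26 -> Bin 5 (now 0.93)
Total bins used = 5

5


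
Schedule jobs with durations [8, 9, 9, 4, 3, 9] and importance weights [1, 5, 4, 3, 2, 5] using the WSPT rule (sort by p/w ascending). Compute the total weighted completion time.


Compute p/w ratios and sort ascending (WSPT): [(4, 3), (3, 2), (9, 5), (9, 5), (9, 4), (8, 1)]
Compute weighted completion times:
  Job (p=4,w=3): C=4, w*C=3*4=12
  Job (p=3,w=2): C=7, w*C=2*7=14
  Job (p=9,w=5): C=16, w*C=5*16=80
  Job (p=9,w=5): C=25, w*C=5*25=125
  Job (p=9,w=4): C=34, w*C=4*34=136
  Job (p=8,w=1): C=42, w*C=1*42=42
Total weighted completion time = 409

409


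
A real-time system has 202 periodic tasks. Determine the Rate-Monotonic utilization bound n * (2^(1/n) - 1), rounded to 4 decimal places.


Compute 2^(1/202) = 1.0034373158
Subtract 1: 1.0034373158 - 1 = 0.0034373158
Multiply by n: 202 * 0.0034373158 = 0.6943377916
Round to 4 dp: 0.6943

0.6943


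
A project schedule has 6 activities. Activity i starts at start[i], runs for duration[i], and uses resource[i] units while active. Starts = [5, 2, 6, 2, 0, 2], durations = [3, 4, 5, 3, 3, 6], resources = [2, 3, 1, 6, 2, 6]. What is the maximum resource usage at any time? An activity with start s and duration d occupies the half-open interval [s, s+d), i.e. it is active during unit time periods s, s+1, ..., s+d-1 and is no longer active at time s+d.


Each activity i is active on [start_i, start_i + duration_i).
Compute total resource usage per time slot:
  t=0: active resources = [2], total = 2
  t=1: active resources = [2], total = 2
  t=2: active resources = [3, 6, 2, 6], total = 17
  t=3: active resources = [3, 6, 6], total = 15
  t=4: active resources = [3, 6, 6], total = 15
  t=5: active resources = [2, 3, 6], total = 11
  t=6: active resources = [2, 1, 6], total = 9
  t=7: active resources = [2, 1, 6], total = 9
  t=8: active resources = [1], total = 1
  t=9: active resources = [1], total = 1
  t=10: active resources = [1], total = 1
Peak resource demand = 17

17


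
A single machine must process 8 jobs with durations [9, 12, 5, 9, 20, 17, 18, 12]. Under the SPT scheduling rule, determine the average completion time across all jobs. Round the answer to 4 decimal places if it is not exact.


Sort jobs by processing time (SPT order): [5, 9, 9, 12, 12, 17, 18, 20]
Compute completion times sequentially:
  Job 1: processing = 5, completes at 5
  Job 2: processing = 9, completes at 14
  Job 3: processing = 9, completes at 23
  Job 4: processing = 12, completes at 35
  Job 5: processing = 12, completes at 47
  Job 6: processing = 17, completes at 64
  Job 7: processing = 18, completes at 82
  Job 8: processing = 20, completes at 102
Sum of completion times = 372
Average completion time = 372/8 = 46.5

46.5


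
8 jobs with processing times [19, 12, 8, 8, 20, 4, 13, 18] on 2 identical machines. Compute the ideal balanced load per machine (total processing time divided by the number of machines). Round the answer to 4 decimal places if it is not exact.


Total processing time = 19 + 12 + 8 + 8 + 20 + 4 + 13 + 18 = 102
Number of machines = 2
Ideal balanced load = 102 / 2 = 51.0

51.0


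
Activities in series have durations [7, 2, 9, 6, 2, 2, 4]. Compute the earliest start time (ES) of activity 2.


Activity 2 starts after activities 1 through 1 complete.
Predecessor durations: [7]
ES = 7 = 7

7


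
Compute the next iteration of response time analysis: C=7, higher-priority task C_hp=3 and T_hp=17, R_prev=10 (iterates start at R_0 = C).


R_next = C + ceil(R_prev / T_hp) * C_hp
ceil(10 / 17) = ceil(0.5882) = 1
Interference = 1 * 3 = 3
R_next = 7 + 3 = 10
R_next = R_prev, so the iteration has converged (response time = 10).

10


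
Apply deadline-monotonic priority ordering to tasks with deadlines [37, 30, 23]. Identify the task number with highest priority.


Sort tasks by relative deadline (ascending):
  Task 3: deadline = 23
  Task 2: deadline = 30
  Task 1: deadline = 37
Priority order (highest first): [3, 2, 1]
Highest priority task = 3

3


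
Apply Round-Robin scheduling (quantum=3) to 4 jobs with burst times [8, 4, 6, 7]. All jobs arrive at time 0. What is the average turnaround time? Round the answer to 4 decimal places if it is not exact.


Time quantum = 3
Execution trace:
  J1 runs 3 units, time = 3
  J2 runs 3 units, time = 6
  J3 runs 3 units, time = 9
  J4 runs 3 units, time = 12
  J1 runs 3 units, time = 15
  J2 runs 1 units, time = 16
  J3 runs 3 units, time = 19
  J4 runs 3 units, time = 22
  J1 runs 2 units, time = 24
  J4 runs 1 units, time = 25
Finish times: [24, 16, 19, 25]
Average turnaround = 84/4 = 21.0

21.0


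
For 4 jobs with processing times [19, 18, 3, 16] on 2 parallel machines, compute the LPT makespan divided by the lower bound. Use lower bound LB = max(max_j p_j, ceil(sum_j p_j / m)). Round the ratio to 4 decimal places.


LPT order: [19, 18, 16, 3]
Machine loads after assignment: [22, 34]
LPT makespan = 34
Lower bound = max(max_job, ceil(total/2)) = max(19, 28) = 28
Ratio = 34 / 28 = 1.2143

1.2143


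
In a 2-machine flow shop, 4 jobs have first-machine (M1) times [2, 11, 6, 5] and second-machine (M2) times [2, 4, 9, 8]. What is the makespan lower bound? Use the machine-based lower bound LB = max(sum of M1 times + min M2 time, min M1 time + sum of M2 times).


LB1 = sum(M1 times) + min(M2 times) = 24 + 2 = 26
LB2 = min(M1 times) + sum(M2 times) = 2 + 23 = 25
Lower bound = max(LB1, LB2) = max(26, 25) = 26

26


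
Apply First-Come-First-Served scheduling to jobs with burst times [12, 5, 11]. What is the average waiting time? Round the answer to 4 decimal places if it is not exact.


FCFS order (as given): [12, 5, 11]
Waiting times:
  Job 1: wait = 0
  Job 2: wait = 12
  Job 3: wait = 17
Sum of waiting times = 29
Average waiting time = 29/3 = 9.6667

9.6667


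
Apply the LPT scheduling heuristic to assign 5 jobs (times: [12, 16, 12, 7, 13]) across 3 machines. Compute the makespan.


Sort jobs in decreasing order (LPT): [16, 13, 12, 12, 7]
Assign each job to the least loaded machine:
  Machine 1: jobs [16], load = 16
  Machine 2: jobs [13, 7], load = 20
  Machine 3: jobs [12, 12], load = 24
Makespan = max load = 24

24


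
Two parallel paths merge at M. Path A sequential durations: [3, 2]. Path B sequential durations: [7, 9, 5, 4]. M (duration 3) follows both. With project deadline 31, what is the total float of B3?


Forward pass: ES(B3) = sum of predecessors on chain B = 16
EF = ES + duration = 16 + 5 = 21
Backward pass: LF(M) = deadline = 31; LS(M) = 31 - 3 = 28
LF(B3) = LS(M) - sum(successors on chain B) = 28 - 4 = 24
LS = LF - duration = 24 - 5 = 19
Total float = LS - ES = 19 - 16 = 3

3


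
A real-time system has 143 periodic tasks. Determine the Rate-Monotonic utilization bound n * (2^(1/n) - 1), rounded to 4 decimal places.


Compute 2^(1/143) = 1.0048589497
Subtract 1: 1.0048589497 - 1 = 0.0048589497
Multiply by n: 143 * 0.0048589497 = 0.6948298071
Round to 4 dp: 0.6948

0.6948


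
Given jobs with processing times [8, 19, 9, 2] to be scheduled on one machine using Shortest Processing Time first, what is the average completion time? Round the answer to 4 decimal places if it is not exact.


Sort jobs by processing time (SPT order): [2, 8, 9, 19]
Compute completion times sequentially:
  Job 1: processing = 2, completes at 2
  Job 2: processing = 8, completes at 10
  Job 3: processing = 9, completes at 19
  Job 4: processing = 19, completes at 38
Sum of completion times = 69
Average completion time = 69/4 = 17.25

17.25


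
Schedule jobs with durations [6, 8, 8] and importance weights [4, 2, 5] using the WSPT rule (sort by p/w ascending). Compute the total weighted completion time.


Compute p/w ratios and sort ascending (WSPT): [(6, 4), (8, 5), (8, 2)]
Compute weighted completion times:
  Job (p=6,w=4): C=6, w*C=4*6=24
  Job (p=8,w=5): C=14, w*C=5*14=70
  Job (p=8,w=2): C=22, w*C=2*22=44
Total weighted completion time = 138

138


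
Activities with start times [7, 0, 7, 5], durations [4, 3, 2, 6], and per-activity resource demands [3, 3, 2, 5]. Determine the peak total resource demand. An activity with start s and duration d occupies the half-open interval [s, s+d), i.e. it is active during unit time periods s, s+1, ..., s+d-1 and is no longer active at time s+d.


Each activity i is active on [start_i, start_i + duration_i).
Compute total resource usage per time slot:
  t=0: active resources = [3], total = 3
  t=1: active resources = [3], total = 3
  t=2: active resources = [3], total = 3
  t=3: active resources = [], total = 0
  t=4: active resources = [], total = 0
  t=5: active resources = [5], total = 5
  t=6: active resources = [5], total = 5
  t=7: active resources = [3, 2, 5], total = 10
  t=8: active resources = [3, 2, 5], total = 10
  t=9: active resources = [3, 5], total = 8
  t=10: active resources = [3, 5], total = 8
Peak resource demand = 10

10


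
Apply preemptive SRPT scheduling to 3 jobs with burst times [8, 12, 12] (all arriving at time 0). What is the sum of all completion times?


Since all jobs arrive at t=0, SRPT equals SPT ordering.
SPT order: [8, 12, 12]
Completion times:
  Job 1: p=8, C=8
  Job 2: p=12, C=20
  Job 3: p=12, C=32
Total completion time = 8 + 20 + 32 = 60

60


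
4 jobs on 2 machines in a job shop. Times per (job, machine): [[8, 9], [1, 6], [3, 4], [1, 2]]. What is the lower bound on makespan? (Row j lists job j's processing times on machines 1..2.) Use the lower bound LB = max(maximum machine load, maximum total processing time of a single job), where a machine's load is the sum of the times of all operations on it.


Machine loads:
  Machine 1: 8 + 1 + 3 + 1 = 13
  Machine 2: 9 + 6 + 4 + 2 = 21
Max machine load = 21
Job totals:
  Job 1: 17
  Job 2: 7
  Job 3: 7
  Job 4: 3
Max job total = 17
Lower bound = max(21, 17) = 21

21


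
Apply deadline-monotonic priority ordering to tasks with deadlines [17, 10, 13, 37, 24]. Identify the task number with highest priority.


Sort tasks by relative deadline (ascending):
  Task 2: deadline = 10
  Task 3: deadline = 13
  Task 1: deadline = 17
  Task 5: deadline = 24
  Task 4: deadline = 37
Priority order (highest first): [2, 3, 1, 5, 4]
Highest priority task = 2

2


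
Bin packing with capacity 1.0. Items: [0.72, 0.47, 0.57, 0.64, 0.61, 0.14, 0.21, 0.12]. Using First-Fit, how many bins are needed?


Place items sequentially using First-Fit:
  Item 0.72 -> new Bin 1
  Item 0.47 -> new Bin 2
  Item 0.57 -> new Bin 3
  Item 0.64 -> new Bin 4
  Item 0.61 -> new Bin 5
  Item 0.14 -> Bin 1 (now 0.86)
  Item 0.21 -> Bin 2 (now 0.68)
  Item 0.12 -> Bin 1 (now 0.98)
Total bins used = 5

5


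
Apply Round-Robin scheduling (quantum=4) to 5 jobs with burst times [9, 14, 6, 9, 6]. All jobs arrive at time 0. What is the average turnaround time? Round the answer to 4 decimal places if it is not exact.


Time quantum = 4
Execution trace:
  J1 runs 4 units, time = 4
  J2 runs 4 units, time = 8
  J3 runs 4 units, time = 12
  J4 runs 4 units, time = 16
  J5 runs 4 units, time = 20
  J1 runs 4 units, time = 24
  J2 runs 4 units, time = 28
  J3 runs 2 units, time = 30
  J4 runs 4 units, time = 34
  J5 runs 2 units, time = 36
  J1 runs 1 units, time = 37
  J2 runs 4 units, time = 41
  J4 runs 1 units, time = 42
  J2 runs 2 units, time = 44
Finish times: [37, 44, 30, 42, 36]
Average turnaround = 189/5 = 37.8

37.8


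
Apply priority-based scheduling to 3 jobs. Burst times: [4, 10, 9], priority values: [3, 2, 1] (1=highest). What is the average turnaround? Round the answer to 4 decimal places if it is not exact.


Sort by priority (ascending = highest first):
Order: [(1, 9), (2, 10), (3, 4)]
Completion times:
  Priority 1, burst=9, C=9
  Priority 2, burst=10, C=19
  Priority 3, burst=4, C=23
Average turnaround = 51/3 = 17.0

17.0


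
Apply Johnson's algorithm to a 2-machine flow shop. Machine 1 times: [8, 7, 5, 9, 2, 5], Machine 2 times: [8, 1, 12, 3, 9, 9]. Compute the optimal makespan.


Apply Johnson's rule:
  Group 1 (a <= b): [(5, 2, 9), (3, 5, 12), (6, 5, 9), (1, 8, 8)]
  Group 2 (a > b): [(4, 9, 3), (2, 7, 1)]
Optimal job order: [5, 3, 6, 1, 4, 2]
Schedule:
  Job 5: M1 done at 2, M2 done at 11
  Job 3: M1 done at 7, M2 done at 23
  Job 6: M1 done at 12, M2 done at 32
  Job 1: M1 done at 20, M2 done at 40
  Job 4: M1 done at 29, M2 done at 43
  Job 2: M1 done at 36, M2 done at 44
Makespan = 44

44


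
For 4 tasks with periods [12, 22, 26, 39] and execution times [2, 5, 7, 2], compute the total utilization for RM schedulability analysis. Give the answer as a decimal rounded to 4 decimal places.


Compute individual utilizations (exact fractions):
  Task 1: C/T = 2/12 = 1/6 (approx. 0.1667)
  Task 2: C/T = 5/22 (approx. 0.2273)
  Task 3: C/T = 7/26 (approx. 0.2692)
  Task 4: C/T = 2/39 (approx. 0.0513)
Total utilization U = 1/6 + 5/22 + 7/26 + 2/39 = 613/858
Rounded to 4 decimal places: U = 0.7145
RM (Liu & Layland) bound for 4 tasks = 0.756828; compare with U = 613/858 (approx. 0.714452)
U <= bound, so schedulable by RM sufficient condition.

0.7145


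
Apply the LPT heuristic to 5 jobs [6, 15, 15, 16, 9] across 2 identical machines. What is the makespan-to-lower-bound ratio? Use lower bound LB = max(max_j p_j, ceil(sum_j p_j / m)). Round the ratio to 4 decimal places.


LPT order: [16, 15, 15, 9, 6]
Machine loads after assignment: [31, 30]
LPT makespan = 31
Lower bound = max(max_job, ceil(total/2)) = max(16, 31) = 31
Ratio = 31 / 31 = 1.0

1.0


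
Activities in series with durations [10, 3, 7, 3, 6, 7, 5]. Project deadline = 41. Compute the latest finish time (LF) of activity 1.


LF(activity 1) = deadline - sum of successor durations
Successors: activities 2 through 7 with durations [3, 7, 3, 6, 7, 5]
Sum of successor durations = 31
LF = 41 - 31 = 10

10


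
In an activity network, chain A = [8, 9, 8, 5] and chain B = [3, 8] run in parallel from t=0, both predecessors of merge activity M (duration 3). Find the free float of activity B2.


ES(B2) = sum of predecessors on chain B = 3
EF(B2) = ES + duration = 3 + 8 = 11
Successor of B2 is M. ES(M) = max(sum(A), sum(B)) = max(30, 11) = 30
Free float = ES(successor) - EF(current) = 30 - 11 = 19

19


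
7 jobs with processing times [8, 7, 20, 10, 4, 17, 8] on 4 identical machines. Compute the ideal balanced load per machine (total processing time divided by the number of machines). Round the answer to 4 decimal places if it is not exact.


Total processing time = 8 + 7 + 20 + 10 + 4 + 17 + 8 = 74
Number of machines = 4
Ideal balanced load = 74 / 4 = 18.5

18.5


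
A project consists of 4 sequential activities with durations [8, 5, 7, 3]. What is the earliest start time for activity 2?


Activity 2 starts after activities 1 through 1 complete.
Predecessor durations: [8]
ES = 8 = 8

8


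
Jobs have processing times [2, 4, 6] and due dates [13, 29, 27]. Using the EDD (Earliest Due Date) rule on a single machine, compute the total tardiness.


Sort by due date (EDD order): [(2, 13), (6, 27), (4, 29)]
Compute completion times and tardiness:
  Job 1: p=2, d=13, C=2, tardiness=max(0,2-13)=0
  Job 2: p=6, d=27, C=8, tardiness=max(0,8-27)=0
  Job 3: p=4, d=29, C=12, tardiness=max(0,12-29)=0
Total tardiness = 0

0


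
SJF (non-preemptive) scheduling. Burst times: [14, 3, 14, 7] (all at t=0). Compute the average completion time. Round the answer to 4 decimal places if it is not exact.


SJF order (ascending): [3, 7, 14, 14]
Completion times:
  Job 1: burst=3, C=3
  Job 2: burst=7, C=10
  Job 3: burst=14, C=24
  Job 4: burst=14, C=38
Average completion = 75/4 = 18.75

18.75


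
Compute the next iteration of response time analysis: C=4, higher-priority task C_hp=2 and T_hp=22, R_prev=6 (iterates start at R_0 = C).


R_next = C + ceil(R_prev / T_hp) * C_hp
ceil(6 / 22) = ceil(0.2727) = 1
Interference = 1 * 2 = 2
R_next = 4 + 2 = 6
R_next = R_prev, so the iteration has converged (response time = 6).

6


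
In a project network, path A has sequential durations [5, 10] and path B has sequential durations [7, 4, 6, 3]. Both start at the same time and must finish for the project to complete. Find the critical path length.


Path A total = 5 + 10 = 15
Path B total = 7 + 4 + 6 + 3 = 20
Critical path = longest path = max(15, 20) = 20

20


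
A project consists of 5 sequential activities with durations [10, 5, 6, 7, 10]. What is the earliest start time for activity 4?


Activity 4 starts after activities 1 through 3 complete.
Predecessor durations: [10, 5, 6]
ES = 10 + 5 + 6 = 21

21


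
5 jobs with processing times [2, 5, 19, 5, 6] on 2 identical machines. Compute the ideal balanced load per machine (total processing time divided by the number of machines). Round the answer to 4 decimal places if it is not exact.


Total processing time = 2 + 5 + 19 + 5 + 6 = 37
Number of machines = 2
Ideal balanced load = 37 / 2 = 18.5

18.5


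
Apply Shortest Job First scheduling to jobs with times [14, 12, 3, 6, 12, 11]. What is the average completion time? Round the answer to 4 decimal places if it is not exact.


SJF order (ascending): [3, 6, 11, 12, 12, 14]
Completion times:
  Job 1: burst=3, C=3
  Job 2: burst=6, C=9
  Job 3: burst=11, C=20
  Job 4: burst=12, C=32
  Job 5: burst=12, C=44
  Job 6: burst=14, C=58
Average completion = 166/6 = 27.6667

27.6667


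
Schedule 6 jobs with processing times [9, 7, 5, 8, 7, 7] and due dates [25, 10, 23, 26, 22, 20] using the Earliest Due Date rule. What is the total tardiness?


Sort by due date (EDD order): [(7, 10), (7, 20), (7, 22), (5, 23), (9, 25), (8, 26)]
Compute completion times and tardiness:
  Job 1: p=7, d=10, C=7, tardiness=max(0,7-10)=0
  Job 2: p=7, d=20, C=14, tardiness=max(0,14-20)=0
  Job 3: p=7, d=22, C=21, tardiness=max(0,21-22)=0
  Job 4: p=5, d=23, C=26, tardiness=max(0,26-23)=3
  Job 5: p=9, d=25, C=35, tardiness=max(0,35-25)=10
  Job 6: p=8, d=26, C=43, tardiness=max(0,43-26)=17
Total tardiness = 30

30


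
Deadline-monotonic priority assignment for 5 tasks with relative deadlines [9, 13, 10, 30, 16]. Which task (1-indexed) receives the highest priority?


Sort tasks by relative deadline (ascending):
  Task 1: deadline = 9
  Task 3: deadline = 10
  Task 2: deadline = 13
  Task 5: deadline = 16
  Task 4: deadline = 30
Priority order (highest first): [1, 3, 2, 5, 4]
Highest priority task = 1

1


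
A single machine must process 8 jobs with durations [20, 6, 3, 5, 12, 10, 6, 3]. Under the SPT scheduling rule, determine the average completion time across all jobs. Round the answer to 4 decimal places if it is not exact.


Sort jobs by processing time (SPT order): [3, 3, 5, 6, 6, 10, 12, 20]
Compute completion times sequentially:
  Job 1: processing = 3, completes at 3
  Job 2: processing = 3, completes at 6
  Job 3: processing = 5, completes at 11
  Job 4: processing = 6, completes at 17
  Job 5: processing = 6, completes at 23
  Job 6: processing = 10, completes at 33
  Job 7: processing = 12, completes at 45
  Job 8: processing = 20, completes at 65
Sum of completion times = 203
Average completion time = 203/8 = 25.375

25.375


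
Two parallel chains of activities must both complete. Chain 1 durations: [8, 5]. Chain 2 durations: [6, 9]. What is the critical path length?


Path A total = 8 + 5 = 13
Path B total = 6 + 9 = 15
Critical path = longest path = max(13, 15) = 15

15


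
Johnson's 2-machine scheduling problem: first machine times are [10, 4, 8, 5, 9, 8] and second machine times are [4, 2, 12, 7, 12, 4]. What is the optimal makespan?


Apply Johnson's rule:
  Group 1 (a <= b): [(4, 5, 7), (3, 8, 12), (5, 9, 12)]
  Group 2 (a > b): [(1, 10, 4), (6, 8, 4), (2, 4, 2)]
Optimal job order: [4, 3, 5, 1, 6, 2]
Schedule:
  Job 4: M1 done at 5, M2 done at 12
  Job 3: M1 done at 13, M2 done at 25
  Job 5: M1 done at 22, M2 done at 37
  Job 1: M1 done at 32, M2 done at 41
  Job 6: M1 done at 40, M2 done at 45
  Job 2: M1 done at 44, M2 done at 47
Makespan = 47

47


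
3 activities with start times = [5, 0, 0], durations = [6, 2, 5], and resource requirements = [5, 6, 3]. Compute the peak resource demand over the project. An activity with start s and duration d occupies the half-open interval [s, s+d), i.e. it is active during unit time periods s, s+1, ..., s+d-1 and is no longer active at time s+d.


Each activity i is active on [start_i, start_i + duration_i).
Compute total resource usage per time slot:
  t=0: active resources = [6, 3], total = 9
  t=1: active resources = [6, 3], total = 9
  t=2: active resources = [3], total = 3
  t=3: active resources = [3], total = 3
  t=4: active resources = [3], total = 3
  t=5: active resources = [5], total = 5
  t=6: active resources = [5], total = 5
  t=7: active resources = [5], total = 5
  t=8: active resources = [5], total = 5
  t=9: active resources = [5], total = 5
  t=10: active resources = [5], total = 5
Peak resource demand = 9

9


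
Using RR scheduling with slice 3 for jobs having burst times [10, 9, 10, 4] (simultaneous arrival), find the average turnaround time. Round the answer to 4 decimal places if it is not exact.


Time quantum = 3
Execution trace:
  J1 runs 3 units, time = 3
  J2 runs 3 units, time = 6
  J3 runs 3 units, time = 9
  J4 runs 3 units, time = 12
  J1 runs 3 units, time = 15
  J2 runs 3 units, time = 18
  J3 runs 3 units, time = 21
  J4 runs 1 units, time = 22
  J1 runs 3 units, time = 25
  J2 runs 3 units, time = 28
  J3 runs 3 units, time = 31
  J1 runs 1 units, time = 32
  J3 runs 1 units, time = 33
Finish times: [32, 28, 33, 22]
Average turnaround = 115/4 = 28.75

28.75


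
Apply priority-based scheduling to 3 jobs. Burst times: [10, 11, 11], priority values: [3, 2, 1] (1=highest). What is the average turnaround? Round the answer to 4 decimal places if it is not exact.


Sort by priority (ascending = highest first):
Order: [(1, 11), (2, 11), (3, 10)]
Completion times:
  Priority 1, burst=11, C=11
  Priority 2, burst=11, C=22
  Priority 3, burst=10, C=32
Average turnaround = 65/3 = 21.6667

21.6667


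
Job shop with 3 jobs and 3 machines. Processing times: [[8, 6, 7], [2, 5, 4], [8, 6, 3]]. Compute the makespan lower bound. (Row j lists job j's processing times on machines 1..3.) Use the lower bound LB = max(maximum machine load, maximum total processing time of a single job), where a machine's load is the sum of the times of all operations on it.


Machine loads:
  Machine 1: 8 + 2 + 8 = 18
  Machine 2: 6 + 5 + 6 = 17
  Machine 3: 7 + 4 + 3 = 14
Max machine load = 18
Job totals:
  Job 1: 21
  Job 2: 11
  Job 3: 17
Max job total = 21
Lower bound = max(18, 21) = 21

21


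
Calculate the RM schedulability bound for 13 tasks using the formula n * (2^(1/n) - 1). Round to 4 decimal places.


Compute 2^(1/13) = 1.0547660765
Subtract 1: 1.0547660765 - 1 = 0.0547660765
Multiply by n: 13 * 0.0547660765 = 0.7119589945
Round to 4 dp: 0.7120

0.7120


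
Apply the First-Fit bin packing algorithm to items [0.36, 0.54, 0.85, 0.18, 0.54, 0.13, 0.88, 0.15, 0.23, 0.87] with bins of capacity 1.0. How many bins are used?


Place items sequentially using First-Fit:
  Item 0.36 -> new Bin 1
  Item 0.54 -> Bin 1 (now 0.9)
  Item 0.85 -> new Bin 2
  Item 0.18 -> new Bin 3
  Item 0.54 -> Bin 3 (now 0.72)
  Item 0.13 -> Bin 2 (now 0.98)
  Item 0.88 -> new Bin 4
  Item 0.15 -> Bin 3 (now 0.87)
  Item 0.23 -> new Bin 5
  Item 0.87 -> new Bin 6
Total bins used = 6

6


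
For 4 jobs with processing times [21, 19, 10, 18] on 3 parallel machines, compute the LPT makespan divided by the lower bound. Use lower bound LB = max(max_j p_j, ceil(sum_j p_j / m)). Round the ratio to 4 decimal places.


LPT order: [21, 19, 18, 10]
Machine loads after assignment: [21, 19, 28]
LPT makespan = 28
Lower bound = max(max_job, ceil(total/3)) = max(21, 23) = 23
Ratio = 28 / 23 = 1.2174

1.2174


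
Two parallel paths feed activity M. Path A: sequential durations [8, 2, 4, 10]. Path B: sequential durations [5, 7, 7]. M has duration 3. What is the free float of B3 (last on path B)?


ES(B3) = sum of predecessors on chain B = 12
EF(B3) = ES + duration = 12 + 7 = 19
Successor of B3 is M. ES(M) = max(sum(A), sum(B)) = max(24, 19) = 24
Free float = ES(successor) - EF(current) = 24 - 19 = 5

5


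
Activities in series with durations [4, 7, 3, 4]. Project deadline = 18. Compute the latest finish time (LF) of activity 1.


LF(activity 1) = deadline - sum of successor durations
Successors: activities 2 through 4 with durations [7, 3, 4]
Sum of successor durations = 14
LF = 18 - 14 = 4

4


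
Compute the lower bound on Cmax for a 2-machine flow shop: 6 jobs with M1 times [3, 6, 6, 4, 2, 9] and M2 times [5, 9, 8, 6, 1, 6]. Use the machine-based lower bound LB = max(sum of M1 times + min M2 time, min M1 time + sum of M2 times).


LB1 = sum(M1 times) + min(M2 times) = 30 + 1 = 31
LB2 = min(M1 times) + sum(M2 times) = 2 + 35 = 37
Lower bound = max(LB1, LB2) = max(31, 37) = 37

37


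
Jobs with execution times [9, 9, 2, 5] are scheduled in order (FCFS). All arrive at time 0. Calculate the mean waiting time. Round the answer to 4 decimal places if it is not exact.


FCFS order (as given): [9, 9, 2, 5]
Waiting times:
  Job 1: wait = 0
  Job 2: wait = 9
  Job 3: wait = 18
  Job 4: wait = 20
Sum of waiting times = 47
Average waiting time = 47/4 = 11.75

11.75


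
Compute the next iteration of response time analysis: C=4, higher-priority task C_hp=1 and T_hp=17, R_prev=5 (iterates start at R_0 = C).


R_next = C + ceil(R_prev / T_hp) * C_hp
ceil(5 / 17) = ceil(0.2941) = 1
Interference = 1 * 1 = 1
R_next = 4 + 1 = 5
R_next = R_prev, so the iteration has converged (response time = 5).

5


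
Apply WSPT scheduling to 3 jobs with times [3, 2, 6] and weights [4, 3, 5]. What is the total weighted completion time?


Compute p/w ratios and sort ascending (WSPT): [(2, 3), (3, 4), (6, 5)]
Compute weighted completion times:
  Job (p=2,w=3): C=2, w*C=3*2=6
  Job (p=3,w=4): C=5, w*C=4*5=20
  Job (p=6,w=5): C=11, w*C=5*11=55
Total weighted completion time = 81

81


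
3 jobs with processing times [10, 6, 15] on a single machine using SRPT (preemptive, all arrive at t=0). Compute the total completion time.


Since all jobs arrive at t=0, SRPT equals SPT ordering.
SPT order: [6, 10, 15]
Completion times:
  Job 1: p=6, C=6
  Job 2: p=10, C=16
  Job 3: p=15, C=31
Total completion time = 6 + 16 + 31 = 53

53


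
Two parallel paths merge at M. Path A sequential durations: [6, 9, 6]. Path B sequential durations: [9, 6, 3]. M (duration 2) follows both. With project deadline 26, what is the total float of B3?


Forward pass: ES(B3) = sum of predecessors on chain B = 15
EF = ES + duration = 15 + 3 = 18
Backward pass: LF(M) = deadline = 26; LS(M) = 26 - 2 = 24
LF(B3) = LS(M) - sum(successors on chain B) = 24 - 0 = 24
LS = LF - duration = 24 - 3 = 21
Total float = LS - ES = 21 - 15 = 6

6


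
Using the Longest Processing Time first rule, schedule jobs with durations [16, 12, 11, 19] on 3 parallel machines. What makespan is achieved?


Sort jobs in decreasing order (LPT): [19, 16, 12, 11]
Assign each job to the least loaded machine:
  Machine 1: jobs [19], load = 19
  Machine 2: jobs [16], load = 16
  Machine 3: jobs [12, 11], load = 23
Makespan = max load = 23

23


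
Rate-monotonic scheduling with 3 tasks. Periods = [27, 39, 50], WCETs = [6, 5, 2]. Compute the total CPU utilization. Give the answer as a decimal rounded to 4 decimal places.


Compute individual utilizations (exact fractions):
  Task 1: C/T = 6/27 = 2/9 (approx. 0.2222)
  Task 2: C/T = 5/39 (approx. 0.1282)
  Task 3: C/T = 2/50 = 1/25 (approx. 0.04)
Total utilization U = 2/9 + 5/39 + 1/25 = 1142/2925
Rounded to 4 decimal places: U = 0.3904
RM (Liu & Layland) bound for 3 tasks = 0.779763; compare with U = 1142/2925 (approx. 0.390427)
U <= bound, so schedulable by RM sufficient condition.

0.3904


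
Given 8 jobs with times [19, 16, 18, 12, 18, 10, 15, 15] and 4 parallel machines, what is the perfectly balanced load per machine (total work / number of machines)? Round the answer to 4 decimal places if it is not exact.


Total processing time = 19 + 16 + 18 + 12 + 18 + 10 + 15 + 15 = 123
Number of machines = 4
Ideal balanced load = 123 / 4 = 30.75

30.75


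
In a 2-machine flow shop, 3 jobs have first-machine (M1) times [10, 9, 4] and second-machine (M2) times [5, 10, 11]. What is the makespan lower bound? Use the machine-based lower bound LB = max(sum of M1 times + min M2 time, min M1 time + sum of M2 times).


LB1 = sum(M1 times) + min(M2 times) = 23 + 5 = 28
LB2 = min(M1 times) + sum(M2 times) = 4 + 26 = 30
Lower bound = max(LB1, LB2) = max(28, 30) = 30

30


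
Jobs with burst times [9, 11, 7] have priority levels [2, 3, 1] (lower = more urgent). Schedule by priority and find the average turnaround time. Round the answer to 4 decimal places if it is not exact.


Sort by priority (ascending = highest first):
Order: [(1, 7), (2, 9), (3, 11)]
Completion times:
  Priority 1, burst=7, C=7
  Priority 2, burst=9, C=16
  Priority 3, burst=11, C=27
Average turnaround = 50/3 = 16.6667

16.6667


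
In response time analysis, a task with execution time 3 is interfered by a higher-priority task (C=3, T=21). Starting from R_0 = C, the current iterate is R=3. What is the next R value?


R_next = C + ceil(R_prev / T_hp) * C_hp
ceil(3 / 21) = ceil(0.1429) = 1
Interference = 1 * 3 = 3
R_next = 3 + 3 = 6

6


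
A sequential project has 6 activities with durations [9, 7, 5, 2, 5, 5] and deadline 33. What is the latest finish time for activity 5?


LF(activity 5) = deadline - sum of successor durations
Successors: activities 6 through 6 with durations [5]
Sum of successor durations = 5
LF = 33 - 5 = 28

28


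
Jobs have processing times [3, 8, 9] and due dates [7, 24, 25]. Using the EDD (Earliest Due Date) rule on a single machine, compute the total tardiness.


Sort by due date (EDD order): [(3, 7), (8, 24), (9, 25)]
Compute completion times and tardiness:
  Job 1: p=3, d=7, C=3, tardiness=max(0,3-7)=0
  Job 2: p=8, d=24, C=11, tardiness=max(0,11-24)=0
  Job 3: p=9, d=25, C=20, tardiness=max(0,20-25)=0
Total tardiness = 0

0


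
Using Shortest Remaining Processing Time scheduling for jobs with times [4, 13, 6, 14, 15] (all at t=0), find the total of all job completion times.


Since all jobs arrive at t=0, SRPT equals SPT ordering.
SPT order: [4, 6, 13, 14, 15]
Completion times:
  Job 1: p=4, C=4
  Job 2: p=6, C=10
  Job 3: p=13, C=23
  Job 4: p=14, C=37
  Job 5: p=15, C=52
Total completion time = 4 + 10 + 23 + 37 + 52 = 126

126


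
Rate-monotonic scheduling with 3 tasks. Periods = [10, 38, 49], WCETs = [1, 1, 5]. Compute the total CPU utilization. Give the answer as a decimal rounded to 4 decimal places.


Compute individual utilizations (exact fractions):
  Task 1: C/T = 1/10 (approx. 0.1)
  Task 2: C/T = 1/38 (approx. 0.0263)
  Task 3: C/T = 5/49 (approx. 0.102)
Total utilization U = 1/10 + 1/38 + 5/49 = 1063/4655
Rounded to 4 decimal places: U = 0.2284
RM (Liu & Layland) bound for 3 tasks = 0.779763; compare with U = 1063/4655 (approx. 0.228357)
U <= bound, so schedulable by RM sufficient condition.

0.2284


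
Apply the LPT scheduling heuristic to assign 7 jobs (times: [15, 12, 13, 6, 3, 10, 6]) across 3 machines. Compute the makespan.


Sort jobs in decreasing order (LPT): [15, 13, 12, 10, 6, 6, 3]
Assign each job to the least loaded machine:
  Machine 1: jobs [15, 6], load = 21
  Machine 2: jobs [13, 6, 3], load = 22
  Machine 3: jobs [12, 10], load = 22
Makespan = max load = 22

22


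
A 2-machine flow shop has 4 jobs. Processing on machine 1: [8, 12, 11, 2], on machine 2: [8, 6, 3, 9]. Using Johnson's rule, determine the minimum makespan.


Apply Johnson's rule:
  Group 1 (a <= b): [(4, 2, 9), (1, 8, 8)]
  Group 2 (a > b): [(2, 12, 6), (3, 11, 3)]
Optimal job order: [4, 1, 2, 3]
Schedule:
  Job 4: M1 done at 2, M2 done at 11
  Job 1: M1 done at 10, M2 done at 19
  Job 2: M1 done at 22, M2 done at 28
  Job 3: M1 done at 33, M2 done at 36
Makespan = 36

36


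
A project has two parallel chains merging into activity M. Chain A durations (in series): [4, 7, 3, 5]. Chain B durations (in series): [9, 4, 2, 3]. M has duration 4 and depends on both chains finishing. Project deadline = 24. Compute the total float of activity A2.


Forward pass: ES(A2) = sum of predecessors on chain A = 4
EF = ES + duration = 4 + 7 = 11
Backward pass: LF(M) = deadline = 24; LS(M) = 24 - 4 = 20
LF(A2) = LS(M) - sum(successors on chain A) = 20 - 8 = 12
LS = LF - duration = 12 - 7 = 5
Total float = LS - ES = 5 - 4 = 1

1


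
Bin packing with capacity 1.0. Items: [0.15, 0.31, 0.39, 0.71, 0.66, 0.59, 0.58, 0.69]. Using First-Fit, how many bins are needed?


Place items sequentially using First-Fit:
  Item 0.15 -> new Bin 1
  Item 0.31 -> Bin 1 (now 0.46)
  Item 0.39 -> Bin 1 (now 0.85)
  Item 0.71 -> new Bin 2
  Item 0.66 -> new Bin 3
  Item 0.59 -> new Bin 4
  Item 0.58 -> new Bin 5
  Item 0.69 -> new Bin 6
Total bins used = 6

6


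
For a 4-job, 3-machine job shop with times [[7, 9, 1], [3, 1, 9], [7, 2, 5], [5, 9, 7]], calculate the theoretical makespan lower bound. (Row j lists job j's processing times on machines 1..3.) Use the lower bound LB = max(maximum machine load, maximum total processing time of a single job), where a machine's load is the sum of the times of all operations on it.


Machine loads:
  Machine 1: 7 + 3 + 7 + 5 = 22
  Machine 2: 9 + 1 + 2 + 9 = 21
  Machine 3: 1 + 9 + 5 + 7 = 22
Max machine load = 22
Job totals:
  Job 1: 17
  Job 2: 13
  Job 3: 14
  Job 4: 21
Max job total = 21
Lower bound = max(22, 21) = 22

22


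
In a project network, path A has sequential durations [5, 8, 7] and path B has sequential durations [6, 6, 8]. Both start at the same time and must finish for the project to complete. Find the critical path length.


Path A total = 5 + 8 + 7 = 20
Path B total = 6 + 6 + 8 = 20
Critical path = longest path = max(20, 20) = 20

20


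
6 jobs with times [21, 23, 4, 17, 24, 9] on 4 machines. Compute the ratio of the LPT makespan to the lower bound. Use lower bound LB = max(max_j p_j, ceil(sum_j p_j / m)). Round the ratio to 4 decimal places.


LPT order: [24, 23, 21, 17, 9, 4]
Machine loads after assignment: [24, 23, 25, 26]
LPT makespan = 26
Lower bound = max(max_job, ceil(total/4)) = max(24, 25) = 25
Ratio = 26 / 25 = 1.04

1.04


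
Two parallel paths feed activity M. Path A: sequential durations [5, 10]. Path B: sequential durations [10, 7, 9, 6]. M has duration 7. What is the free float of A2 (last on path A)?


ES(A2) = sum of predecessors on chain A = 5
EF(A2) = ES + duration = 5 + 10 = 15
Successor of A2 is M. ES(M) = max(sum(A), sum(B)) = max(15, 32) = 32
Free float = ES(successor) - EF(current) = 32 - 15 = 17

17


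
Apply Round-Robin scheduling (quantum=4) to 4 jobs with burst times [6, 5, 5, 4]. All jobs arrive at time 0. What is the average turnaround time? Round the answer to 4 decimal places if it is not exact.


Time quantum = 4
Execution trace:
  J1 runs 4 units, time = 4
  J2 runs 4 units, time = 8
  J3 runs 4 units, time = 12
  J4 runs 4 units, time = 16
  J1 runs 2 units, time = 18
  J2 runs 1 units, time = 19
  J3 runs 1 units, time = 20
Finish times: [18, 19, 20, 16]
Average turnaround = 73/4 = 18.25

18.25
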